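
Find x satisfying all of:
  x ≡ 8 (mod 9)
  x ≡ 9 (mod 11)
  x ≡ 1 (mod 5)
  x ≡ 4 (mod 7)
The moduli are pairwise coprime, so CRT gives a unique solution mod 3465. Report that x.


Product of moduli M = 9 · 11 · 5 · 7 = 3465.
Merge one congruence at a time:
  Start: x ≡ 8 (mod 9).
  Combine with x ≡ 9 (mod 11); new modulus lcm = 99.
    Write x = 8 + 9·t and substitute into x ≡ 9 (mod 11): 9·t ≡ 9 − 8 = 1 (mod 11).
    The inverse of 9 mod 11 is 5 (since 9·5 = 45 = 4·11 + 1), so t ≡ 5·1 = 5 ≡ 5 (mod 11).
    Then x = 8 + 9·5 = 53, valid modulo lcm(9, 11) = 99: x ≡ 53 (mod 99).
  Combine with x ≡ 1 (mod 5); new modulus lcm = 495.
    Write x = 53 + 99·t and substitute into x ≡ 1 (mod 5): 99·t ≡ 1 − 53 = -52 (mod 5).
    Reduce coefficients mod 5: 4·t ≡ 3 (mod 5).
    The inverse of 4 mod 5 is 4 (since 4·4 = 16 = 3·5 + 1), so t ≡ 4·3 = 12 ≡ 2 (mod 5).
    Then x = 53 + 99·2 = 251, valid modulo lcm(99, 5) = 495: x ≡ 251 (mod 495).
  Combine with x ≡ 4 (mod 7); new modulus lcm = 3465.
    Write x = 251 + 495·t and substitute into x ≡ 4 (mod 7): 495·t ≡ 4 − 251 = -247 (mod 7).
    Reduce coefficients mod 7: 5·t ≡ 5 (mod 7).
    The inverse of 5 mod 7 is 3 (since 5·3 = 15 = 2·7 + 1), so t ≡ 3·5 = 15 ≡ 1 (mod 7).
    Then x = 251 + 495·1 = 746, valid modulo lcm(495, 7) = 3465: x ≡ 746 (mod 3465).
Verify against each original: 746 mod 9 = 8, 746 mod 11 = 9, 746 mod 5 = 1, 746 mod 7 = 4.

x ≡ 746 (mod 3465).


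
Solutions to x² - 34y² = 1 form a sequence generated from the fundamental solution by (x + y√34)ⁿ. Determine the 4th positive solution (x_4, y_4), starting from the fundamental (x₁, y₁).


Step 1: Find the fundamental solution (x₁, y₁) of x² - 34y² = 1.
  Expand √34 as a continued fraction. a₀ = ⌊√34⌋ = 5; iterate m_{k+1} = d_k·a_k − m_k, d_{k+1} = (34 − m_{k+1}²)/d_k, a_{k+1} = ⌊(a₀ + m_{k+1})/d_{k+1}⌋ (starting m₀ = 0, d₀ = 1), with convergents p_k = a_k·p_{k-1} + p_{k-2}, q_k = a_k·q_{k-1} + q_{k-2} (p₋₁ = 1, q₋₁ = 0):
  k = 0: a₀ = 5; p₀/q₀ = 5/1; p₀² − 34·q₀² = 25 − 34 = -9.
  k = 1: m = 5, d = 9, a = ⌊(5 + 5)/9⌋ = 1; p/q = (1·5 + 1)/(1·1 + 0) = 6/1; p² − 34·q² = 36 − 34 = 2.
  k = 2: m = 4, d = 2, a = ⌊(5 + 4)/2⌋ = 4; p/q = (4·6 + 5)/(4·1 + 1) = 29/5; p² − 34·q² = 841 − 850 = -9.
  k = 3: m = 4, d = 9, a = ⌊(5 + 4)/9⌋ = 1; p/q = (1·29 + 6)/(1·5 + 1) = 35/6; p² − 34·q² = 1225 − 1224 = 1.
  The first convergent with p² − 34·q² = 1 gives the fundamental solution (x₁, y₁) = (35, 6).
Step 2: Apply the recurrence (x_{n+1}, y_{n+1}) = (x₁x_n + 34y₁y_n, x₁y_n + y₁x_n) repeatedly.
  From (x_1, y_1) = (35, 6): x_2 = 35·35 + 34·6·6 = 2449; y_2 = 35·6 + 6·35 = 420.
  From (x_2, y_2) = (2449, 420): x_3 = 35·2449 + 34·6·420 = 171395; y_3 = 35·420 + 6·2449 = 29394.
  From (x_3, y_3) = (171395, 29394): x_4 = 35·171395 + 34·6·29394 = 11995201; y_4 = 35·29394 + 6·171395 = 2057160.
Step 3: Verify x_4² - 34·y_4² = 143884847030401 - 143884847030400 = 1 (should be 1). ✓

(x_1, y_1) = (35, 6); (x_4, y_4) = (11995201, 2057160).


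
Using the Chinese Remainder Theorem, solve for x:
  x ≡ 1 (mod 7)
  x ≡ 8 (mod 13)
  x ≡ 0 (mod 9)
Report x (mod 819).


Moduli 7, 13, 9 are pairwise coprime; by CRT there is a unique solution modulo M = 7 · 13 · 9 = 819.
Solve pairwise, accumulating the modulus:
  Start with x ≡ 1 (mod 7).
  Combine with x ≡ 8 (mod 13): since gcd(7, 13) = 1, we get a unique residue mod 91.
    Write x = 1 + 7·t and substitute into x ≡ 8 (mod 13): 7·t ≡ 8 − 1 = 7 (mod 13).
    The inverse of 7 mod 13 is 2 (since 7·2 = 14 = 1·13 + 1), so t ≡ 2·7 = 14 ≡ 1 (mod 13).
    Then x = 1 + 7·1 = 8, valid modulo lcm(7, 13) = 91: x ≡ 8 (mod 91).
  Combine with x ≡ 0 (mod 9): since gcd(91, 9) = 1, we get a unique residue mod 819.
    Write x = 8 + 91·t and substitute into x ≡ 0 (mod 9): 91·t ≡ 0 − 8 = -8 (mod 9).
    Reduce coefficients mod 9: 1·t ≡ 1 (mod 9).
    So t ≡ 1 (mod 9).
    Then x = 8 + 91·1 = 99, valid modulo lcm(91, 9) = 819: x ≡ 99 (mod 819).
Verify: 99 mod 7 = 1 ✓, 99 mod 13 = 8 ✓, 99 mod 9 = 0 ✓.

x ≡ 99 (mod 819).


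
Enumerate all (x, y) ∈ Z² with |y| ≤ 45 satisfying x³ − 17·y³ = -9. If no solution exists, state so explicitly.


The equation is x³ - 17y³ = -9. For fixed y, x³ = 17·y³ − 9, so a solution requires the RHS to be a perfect cube.
Strategy: iterate y from -45 to 45, compute RHS = 17·y³ − 9, and check whether it is a (positive or negative) perfect cube.
Check small values of y:
  y = 0: RHS = -9 is not a perfect cube.
  y = 1: RHS = 8 = (2)³ ⇒ x = 2 works.
  y = -1: RHS = -26 is not a perfect cube.
  y = 2: RHS = 127 is not a perfect cube.
  y = -2: RHS = -145 is not a perfect cube.
  y = 3: RHS = 450 is not a perfect cube.
  y = -3: RHS = -468 is not a perfect cube.
Continuing the search up to |y| = 45 finds no further solutions beyond those listed.
Collected solutions: (2, 1).

Solutions (with |y| ≤ 45): (2, 1).


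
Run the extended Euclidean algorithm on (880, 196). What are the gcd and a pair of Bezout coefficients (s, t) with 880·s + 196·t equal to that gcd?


Euclidean algorithm on (880, 196) — divide until remainder is 0:
  880 = 4 · 196 + 96
  196 = 2 · 96 + 4
  96 = 24 · 4 + 0
gcd(880, 196) = 4.
Track Bezout coefficients alongside the remainders: start with r₀ = 880 = a·1 + b·0 (s = 1, t = 0) and r₁ = 196 = a·0 + b·1 (s = 0, t = 1); each new remainder r_{k+1} = r_{k-1} − q_k·r_k inherits s_{k+1} = s_{k-1} − q_k·s_k, t_{k+1} = t_{k-1} − q_k·t_k, so r_k = a·s_k + b·t_k at every step:
  q = 4: r = 96, s = 1 − 4·0 = 1, t = 0 − 4·1 = -4  (check: 880·1 + 196·(-4) = 96)
  q = 2: r = 4, s = 0 − 2·1 = -2, t = 1 − 2·(-4) = 9  (check: 880·(-2) + 196·9 = 4)
The row with r = 4 (the gcd) gives the Bezout coefficients s = -2, t = 9.
Result: 880 · (-2) + 196 · (9) = 4.

gcd(880, 196) = 4; s = -2, t = 9 (check: 880·(-2) + 196·9 = 4).


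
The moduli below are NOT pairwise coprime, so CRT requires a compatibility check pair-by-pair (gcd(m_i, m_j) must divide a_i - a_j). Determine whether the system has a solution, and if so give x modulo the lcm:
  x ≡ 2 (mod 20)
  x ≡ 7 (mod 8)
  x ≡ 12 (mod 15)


Moduli 20, 8, 15 are not pairwise coprime, so CRT works modulo lcm(m_i) when all pairwise compatibility conditions hold.
Pairwise compatibility: gcd(m_i, m_j) must divide a_i - a_j for every pair.
Merge one congruence at a time:
  Start: x ≡ 2 (mod 20).
  Combine with x ≡ 7 (mod 8): gcd(20, 8) = 4, and 7 - 2 = 5 is NOT divisible by 4.
    ⇒ system is inconsistent (no integer solution).

No solution (the system is inconsistent).


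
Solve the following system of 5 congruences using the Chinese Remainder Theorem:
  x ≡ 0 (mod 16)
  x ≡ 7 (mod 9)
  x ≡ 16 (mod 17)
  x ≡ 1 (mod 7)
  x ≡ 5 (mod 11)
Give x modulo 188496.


Product of moduli M = 16 · 9 · 17 · 7 · 11 = 188496.
Merge one congruence at a time:
  Start: x ≡ 0 (mod 16).
  Combine with x ≡ 7 (mod 9); new modulus lcm = 144.
    Write x = 0 + 16·t and substitute into x ≡ 7 (mod 9): 16·t ≡ 7 − 0 = 7 (mod 9).
    Reduce coefficients mod 9: 7·t ≡ 7 (mod 9).
    The inverse of 7 mod 9 is 4 (since 7·4 = 28 = 3·9 + 1), so t ≡ 4·7 = 28 ≡ 1 (mod 9).
    Then x = 0 + 16·1 = 16, valid modulo lcm(16, 9) = 144: x ≡ 16 (mod 144).
  Combine with x ≡ 16 (mod 17); new modulus lcm = 2448.
    Write x = 16 + 144·t and substitute into x ≡ 16 (mod 17): 144·t ≡ 16 − 16 = 0 (mod 17).
    Reduce coefficients mod 17: 8·t ≡ 0 (mod 17).
    The inverse of 8 mod 17 is 15 (since 8·15 = 120 = 7·17 + 1), so t ≡ 15·0 = 0 ≡ 0 (mod 17).
    Then x = 16 + 144·0 = 16, valid modulo lcm(144, 17) = 2448: x ≡ 16 (mod 2448).
  Combine with x ≡ 1 (mod 7); new modulus lcm = 17136.
    Write x = 16 + 2448·t and substitute into x ≡ 1 (mod 7): 2448·t ≡ 1 − 16 = -15 (mod 7).
    Reduce coefficients mod 7: 5·t ≡ 6 (mod 7).
    The inverse of 5 mod 7 is 3 (since 5·3 = 15 = 2·7 + 1), so t ≡ 3·6 = 18 ≡ 4 (mod 7).
    Then x = 16 + 2448·4 = 9808, valid modulo lcm(2448, 7) = 17136: x ≡ 9808 (mod 17136).
  Combine with x ≡ 5 (mod 11); new modulus lcm = 188496.
    Write x = 9808 + 17136·t and substitute into x ≡ 5 (mod 11): 17136·t ≡ 5 − 9808 = -9803 (mod 11).
    Reduce coefficients mod 11: 9·t ≡ 9 (mod 11).
    The inverse of 9 mod 11 is 5 (since 9·5 = 45 = 4·11 + 1), so t ≡ 5·9 = 45 ≡ 1 (mod 11).
    Then x = 9808 + 17136·1 = 26944, valid modulo lcm(17136, 11) = 188496: x ≡ 26944 (mod 188496).
Verify against each original: 26944 mod 16 = 0, 26944 mod 9 = 7, 26944 mod 17 = 16, 26944 mod 7 = 1, 26944 mod 11 = 5.

x ≡ 26944 (mod 188496).


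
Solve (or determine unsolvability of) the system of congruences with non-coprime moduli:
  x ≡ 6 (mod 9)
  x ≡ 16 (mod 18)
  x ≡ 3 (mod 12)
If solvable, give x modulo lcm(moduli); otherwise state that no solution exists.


Moduli 9, 18, 12 are not pairwise coprime, so CRT works modulo lcm(m_i) when all pairwise compatibility conditions hold.
Pairwise compatibility: gcd(m_i, m_j) must divide a_i - a_j for every pair.
Merge one congruence at a time:
  Start: x ≡ 6 (mod 9).
  Combine with x ≡ 16 (mod 18): gcd(9, 18) = 9, and 16 - 6 = 10 is NOT divisible by 9.
    ⇒ system is inconsistent (no integer solution).

No solution (the system is inconsistent).


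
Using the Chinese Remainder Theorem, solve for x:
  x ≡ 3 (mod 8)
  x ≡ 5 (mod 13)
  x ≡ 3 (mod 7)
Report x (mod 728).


Moduli 8, 13, 7 are pairwise coprime; by CRT there is a unique solution modulo M = 8 · 13 · 7 = 728.
Solve pairwise, accumulating the modulus:
  Start with x ≡ 3 (mod 8).
  Combine with x ≡ 5 (mod 13): since gcd(8, 13) = 1, we get a unique residue mod 104.
    Write x = 3 + 8·t and substitute into x ≡ 5 (mod 13): 8·t ≡ 5 − 3 = 2 (mod 13).
    The inverse of 8 mod 13 is 5 (since 8·5 = 40 = 3·13 + 1), so t ≡ 5·2 = 10 ≡ 10 (mod 13).
    Then x = 3 + 8·10 = 83, valid modulo lcm(8, 13) = 104: x ≡ 83 (mod 104).
  Combine with x ≡ 3 (mod 7): since gcd(104, 7) = 1, we get a unique residue mod 728.
    Write x = 83 + 104·t and substitute into x ≡ 3 (mod 7): 104·t ≡ 3 − 83 = -80 (mod 7).
    Reduce coefficients mod 7: 6·t ≡ 4 (mod 7).
    The inverse of 6 mod 7 is 6 (since 6·6 = 36 = 5·7 + 1), so t ≡ 6·4 = 24 ≡ 3 (mod 7).
    Then x = 83 + 104·3 = 395, valid modulo lcm(104, 7) = 728: x ≡ 395 (mod 728).
Verify: 395 mod 8 = 3 ✓, 395 mod 13 = 5 ✓, 395 mod 7 = 3 ✓.

x ≡ 395 (mod 728).


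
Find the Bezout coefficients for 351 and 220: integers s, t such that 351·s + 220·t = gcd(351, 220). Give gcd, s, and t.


Euclidean algorithm on (351, 220) — divide until remainder is 0:
  351 = 1 · 220 + 131
  220 = 1 · 131 + 89
  131 = 1 · 89 + 42
  89 = 2 · 42 + 5
  42 = 8 · 5 + 2
  5 = 2 · 2 + 1
  2 = 2 · 1 + 0
gcd(351, 220) = 1.
Track Bezout coefficients alongside the remainders: start with r₀ = 351 = a·1 + b·0 (s = 1, t = 0) and r₁ = 220 = a·0 + b·1 (s = 0, t = 1); each new remainder r_{k+1} = r_{k-1} − q_k·r_k inherits s_{k+1} = s_{k-1} − q_k·s_k, t_{k+1} = t_{k-1} − q_k·t_k, so r_k = a·s_k + b·t_k at every step:
  q = 1: r = 131, s = 1 − 1·0 = 1, t = 0 − 1·1 = -1  (check: 351·1 + 220·(-1) = 131)
  q = 1: r = 89, s = 0 − 1·1 = -1, t = 1 − 1·(-1) = 2  (check: 351·(-1) + 220·2 = 89)
  q = 1: r = 42, s = 1 − 1·(-1) = 2, t = -1 − 1·2 = -3  (check: 351·2 + 220·(-3) = 42)
  q = 2: r = 5, s = -1 − 2·2 = -5, t = 2 − 2·(-3) = 8  (check: 351·(-5) + 220·8 = 5)
  q = 8: r = 2, s = 2 − 8·(-5) = 42, t = -3 − 8·8 = -67  (check: 351·42 + 220·(-67) = 2)
  q = 2: r = 1, s = -5 − 2·42 = -89, t = 8 − 2·(-67) = 142  (check: 351·(-89) + 220·142 = 1)
The row with r = 1 (the gcd) gives the Bezout coefficients s = -89, t = 142.
Result: 351 · (-89) + 220 · (142) = 1.

gcd(351, 220) = 1; s = -89, t = 142 (check: 351·(-89) + 220·142 = 1).


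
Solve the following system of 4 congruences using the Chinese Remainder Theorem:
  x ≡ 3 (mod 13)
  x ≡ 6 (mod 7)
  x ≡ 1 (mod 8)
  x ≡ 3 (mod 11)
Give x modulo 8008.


Product of moduli M = 13 · 7 · 8 · 11 = 8008.
Merge one congruence at a time:
  Start: x ≡ 3 (mod 13).
  Combine with x ≡ 6 (mod 7); new modulus lcm = 91.
    Write x = 3 + 13·t and substitute into x ≡ 6 (mod 7): 13·t ≡ 6 − 3 = 3 (mod 7).
    Reduce coefficients mod 7: 6·t ≡ 3 (mod 7).
    The inverse of 6 mod 7 is 6 (since 6·6 = 36 = 5·7 + 1), so t ≡ 6·3 = 18 ≡ 4 (mod 7).
    Then x = 3 + 13·4 = 55, valid modulo lcm(13, 7) = 91: x ≡ 55 (mod 91).
  Combine with x ≡ 1 (mod 8); new modulus lcm = 728.
    Write x = 55 + 91·t and substitute into x ≡ 1 (mod 8): 91·t ≡ 1 − 55 = -54 (mod 8).
    Reduce coefficients mod 8: 3·t ≡ 2 (mod 8).
    The inverse of 3 mod 8 is 3 (since 3·3 = 9 = 1·8 + 1), so t ≡ 3·2 = 6 ≡ 6 (mod 8).
    Then x = 55 + 91·6 = 601, valid modulo lcm(91, 8) = 728: x ≡ 601 (mod 728).
  Combine with x ≡ 3 (mod 11); new modulus lcm = 8008.
    Write x = 601 + 728·t and substitute into x ≡ 3 (mod 11): 728·t ≡ 3 − 601 = -598 (mod 11).
    Reduce coefficients mod 11: 2·t ≡ 7 (mod 11).
    The inverse of 2 mod 11 is 6 (since 2·6 = 12 = 1·11 + 1), so t ≡ 6·7 = 42 ≡ 9 (mod 11).
    Then x = 601 + 728·9 = 7153, valid modulo lcm(728, 11) = 8008: x ≡ 7153 (mod 8008).
Verify against each original: 7153 mod 13 = 3, 7153 mod 7 = 6, 7153 mod 8 = 1, 7153 mod 11 = 3.

x ≡ 7153 (mod 8008).


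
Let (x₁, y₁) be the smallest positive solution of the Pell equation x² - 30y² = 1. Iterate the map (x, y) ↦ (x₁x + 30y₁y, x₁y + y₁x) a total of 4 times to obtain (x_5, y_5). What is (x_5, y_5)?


Step 1: Find the fundamental solution (x₁, y₁) of x² - 30y² = 1.
  Expand √30 as a continued fraction. a₀ = ⌊√30⌋ = 5; iterate m_{k+1} = d_k·a_k − m_k, d_{k+1} = (30 − m_{k+1}²)/d_k, a_{k+1} = ⌊(a₀ + m_{k+1})/d_{k+1}⌋ (starting m₀ = 0, d₀ = 1), with convergents p_k = a_k·p_{k-1} + p_{k-2}, q_k = a_k·q_{k-1} + q_{k-2} (p₋₁ = 1, q₋₁ = 0):
  k = 0: a₀ = 5; p₀/q₀ = 5/1; p₀² − 30·q₀² = 25 − 30 = -5.
  k = 1: m = 5, d = 5, a = ⌊(5 + 5)/5⌋ = 2; p/q = (2·5 + 1)/(2·1 + 0) = 11/2; p² − 30·q² = 121 − 120 = 1.
  The first convergent with p² − 30·q² = 1 gives the fundamental solution (x₁, y₁) = (11, 2).
Step 2: Apply the recurrence (x_{n+1}, y_{n+1}) = (x₁x_n + 30y₁y_n, x₁y_n + y₁x_n) repeatedly.
  From (x_1, y_1) = (11, 2): x_2 = 11·11 + 30·2·2 = 241; y_2 = 11·2 + 2·11 = 44.
  From (x_2, y_2) = (241, 44): x_3 = 11·241 + 30·2·44 = 5291; y_3 = 11·44 + 2·241 = 966.
  From (x_3, y_3) = (5291, 966): x_4 = 11·5291 + 30·2·966 = 116161; y_4 = 11·966 + 2·5291 = 21208.
  From (x_4, y_4) = (116161, 21208): x_5 = 11·116161 + 30·2·21208 = 2550251; y_5 = 11·21208 + 2·116161 = 465610.
Step 3: Verify x_5² - 30·y_5² = 6503780163001 - 6503780163000 = 1 (should be 1). ✓

(x_1, y_1) = (11, 2); (x_5, y_5) = (2550251, 465610).


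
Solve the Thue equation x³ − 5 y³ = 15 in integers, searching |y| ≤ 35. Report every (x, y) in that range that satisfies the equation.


The equation is x³ - 5y³ = 15. For fixed y, x³ = 5·y³ + 15, so a solution requires the RHS to be a perfect cube.
Strategy: iterate y from -35 to 35, compute RHS = 5·y³ + 15, and check whether it is a (positive or negative) perfect cube.
Check small values of y:
  y = 0: RHS = 15 is not a perfect cube.
  y = 1: RHS = 20 is not a perfect cube.
  y = -1: RHS = 10 is not a perfect cube.
  y = 2: RHS = 55 is not a perfect cube.
  y = -2: RHS = -25 is not a perfect cube.
  y = 3: RHS = 150 is not a perfect cube.
  y = -3: RHS = -120 is not a perfect cube.
Continuing the search up to |y| = 35 finds no solutions either.
No (x, y) in the scanned range satisfies the equation.

No integer solutions with |y| ≤ 35.


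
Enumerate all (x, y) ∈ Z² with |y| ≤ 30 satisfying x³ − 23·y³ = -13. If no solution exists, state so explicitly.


The equation is x³ - 23y³ = -13. For fixed y, x³ = 23·y³ − 13, so a solution requires the RHS to be a perfect cube.
Strategy: iterate y from -30 to 30, compute RHS = 23·y³ − 13, and check whether it is a (positive or negative) perfect cube.
Check small values of y:
  y = 0: RHS = -13 is not a perfect cube.
  y = 1: RHS = 10 is not a perfect cube.
  y = -1: RHS = -36 is not a perfect cube.
  y = 2: RHS = 171 is not a perfect cube.
  y = -2: RHS = -197 is not a perfect cube.
  y = 3: RHS = 608 is not a perfect cube.
  y = -3: RHS = -634 is not a perfect cube.
Continuing the search up to |y| = 30 finds no solutions either.
No (x, y) in the scanned range satisfies the equation.

No integer solutions with |y| ≤ 30.


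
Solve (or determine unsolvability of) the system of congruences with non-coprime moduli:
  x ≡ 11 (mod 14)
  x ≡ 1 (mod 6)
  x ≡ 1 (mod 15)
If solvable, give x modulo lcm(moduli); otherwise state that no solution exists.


Moduli 14, 6, 15 are not pairwise coprime, so CRT works modulo lcm(m_i) when all pairwise compatibility conditions hold.
Pairwise compatibility: gcd(m_i, m_j) must divide a_i - a_j for every pair.
Merge one congruence at a time:
  Start: x ≡ 11 (mod 14).
  Combine with x ≡ 1 (mod 6): gcd(14, 6) = 2; 1 - 11 = -10, which IS divisible by 2, so compatible.
    Write x = 11 + 14·t and substitute into x ≡ 1 (mod 6): 14·t ≡ 1 − 11 = -10 (mod 6).
    Divide the congruence (and modulus) by g = 2: 7·t ≡ -5 (mod 3).
    Reduce coefficients mod 3: 1·t ≡ 1 (mod 3).
    So t ≡ 1 (mod 3).
    Then x = 11 + 14·1 = 25, valid modulo lcm(14, 6) = 42: x ≡ 25 (mod 42).
  Combine with x ≡ 1 (mod 15): gcd(42, 15) = 3; 1 - 25 = -24, which IS divisible by 3, so compatible.
    Write x = 25 + 42·t and substitute into x ≡ 1 (mod 15): 42·t ≡ 1 − 25 = -24 (mod 15).
    Divide the congruence (and modulus) by g = 3: 14·t ≡ -8 (mod 5).
    Reduce coefficients mod 5: 4·t ≡ 2 (mod 5).
    The inverse of 4 mod 5 is 4 (since 4·4 = 16 = 3·5 + 1), so t ≡ 4·2 = 8 ≡ 3 (mod 5).
    Then x = 25 + 42·3 = 151, valid modulo lcm(42, 15) = 210: x ≡ 151 (mod 210).
Verify: 151 mod 14 = 11, 151 mod 6 = 1, 151 mod 15 = 1.

x ≡ 151 (mod 210).


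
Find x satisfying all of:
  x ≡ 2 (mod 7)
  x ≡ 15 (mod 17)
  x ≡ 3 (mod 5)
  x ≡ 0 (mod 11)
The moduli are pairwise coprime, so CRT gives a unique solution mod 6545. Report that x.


Product of moduli M = 7 · 17 · 5 · 11 = 6545.
Merge one congruence at a time:
  Start: x ≡ 2 (mod 7).
  Combine with x ≡ 15 (mod 17); new modulus lcm = 119.
    Write x = 2 + 7·t and substitute into x ≡ 15 (mod 17): 7·t ≡ 15 − 2 = 13 (mod 17).
    The inverse of 7 mod 17 is 5 (since 7·5 = 35 = 2·17 + 1), so t ≡ 5·13 = 65 ≡ 14 (mod 17).
    Then x = 2 + 7·14 = 100, valid modulo lcm(7, 17) = 119: x ≡ 100 (mod 119).
  Combine with x ≡ 3 (mod 5); new modulus lcm = 595.
    Write x = 100 + 119·t and substitute into x ≡ 3 (mod 5): 119·t ≡ 3 − 100 = -97 (mod 5).
    Reduce coefficients mod 5: 4·t ≡ 3 (mod 5).
    The inverse of 4 mod 5 is 4 (since 4·4 = 16 = 3·5 + 1), so t ≡ 4·3 = 12 ≡ 2 (mod 5).
    Then x = 100 + 119·2 = 338, valid modulo lcm(119, 5) = 595: x ≡ 338 (mod 595).
  Combine with x ≡ 0 (mod 11); new modulus lcm = 6545.
    Write x = 338 + 595·t and substitute into x ≡ 0 (mod 11): 595·t ≡ 0 − 338 = -338 (mod 11).
    Reduce coefficients mod 11: 1·t ≡ 3 (mod 11).
    So t ≡ 3 (mod 11).
    Then x = 338 + 595·3 = 2123, valid modulo lcm(595, 11) = 6545: x ≡ 2123 (mod 6545).
Verify against each original: 2123 mod 7 = 2, 2123 mod 17 = 15, 2123 mod 5 = 3, 2123 mod 11 = 0.

x ≡ 2123 (mod 6545).


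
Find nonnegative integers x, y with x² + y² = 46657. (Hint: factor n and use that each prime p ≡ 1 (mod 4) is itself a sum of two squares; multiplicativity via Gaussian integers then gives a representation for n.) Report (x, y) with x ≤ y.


Step 1: Factor n = 46657 = 13 · 37 · 97.
Step 2: Check the mod-4 condition on each prime factor: 13 ≡ 1 (mod 4), exponent 1; 37 ≡ 1 (mod 4), exponent 1; 97 ≡ 1 (mod 4), exponent 1.
All primes ≡ 3 (mod 4) appear to even exponent (or don't appear), so by the two-squares theorem n IS expressible as a sum of two squares.
Step 3: Build a representation. Here n = 13 · 37 · 97 is a product of primes ≡ 1 (mod 4). Each prime p ≡ 1 (mod 4) is itself a sum of two squares; find a² by testing p − a² for a perfect square:
  13: 13 − 1² = 12, 13 − 2² = 9 = 3² ⇒ 13 = 2² + 3².
  37: 37 − 1² = 36 = 6² ⇒ 37 = 1² + 6².
  97: 97 − 1² = 96, 97 − 2² = 93, 97 − 3² = 88, 97 − 4² = 81 = 9² ⇒ 97 = 4² + 9².
  Combine using the Brahmagupta–Fibonacci identity (a² + b²)(c² + d²) = (ac − bd)² + (ad + bc)² = (ac + bd)² + (ad − bc)²:
  13 · 37 = 481: from (2² + 3²)(1² + 6²), take (2·1 − 3·6, 2·6 + 3·1) = (2 − 18, 12 + 3) = (-16, 15); dropping signs (only squares matter) gives (16, 15); check 16² + 15² = 256 + 225 = 481 ✓.
  481 · 97 = 46657: from (16² + 15²)(4² + 9²), take (16·4 − 15·9, 16·9 + 15·4) = (64 − 135, 144 + 60) = (-71, 204); dropping signs (only squares matter) gives (71, 204); check 71² + 204² = 5041 + 41616 = 46657 ✓.
Step 4: Order so x ≤ y and verify: 71² + 204² = 5041 + 41616 = 46657 = n. ✓

n = 46657 = 71² + 204² (one valid representation with x ≤ y).


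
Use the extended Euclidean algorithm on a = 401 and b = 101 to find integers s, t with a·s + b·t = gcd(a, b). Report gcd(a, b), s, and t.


Euclidean algorithm on (401, 101) — divide until remainder is 0:
  401 = 3 · 101 + 98
  101 = 1 · 98 + 3
  98 = 32 · 3 + 2
  3 = 1 · 2 + 1
  2 = 2 · 1 + 0
gcd(401, 101) = 1.
Track Bezout coefficients alongside the remainders: start with r₀ = 401 = a·1 + b·0 (s = 1, t = 0) and r₁ = 101 = a·0 + b·1 (s = 0, t = 1); each new remainder r_{k+1} = r_{k-1} − q_k·r_k inherits s_{k+1} = s_{k-1} − q_k·s_k, t_{k+1} = t_{k-1} − q_k·t_k, so r_k = a·s_k + b·t_k at every step:
  q = 3: r = 98, s = 1 − 3·0 = 1, t = 0 − 3·1 = -3  (check: 401·1 + 101·(-3) = 98)
  q = 1: r = 3, s = 0 − 1·1 = -1, t = 1 − 1·(-3) = 4  (check: 401·(-1) + 101·4 = 3)
  q = 32: r = 2, s = 1 − 32·(-1) = 33, t = -3 − 32·4 = -131  (check: 401·33 + 101·(-131) = 2)
  q = 1: r = 1, s = -1 − 1·33 = -34, t = 4 − 1·(-131) = 135  (check: 401·(-34) + 101·135 = 1)
The row with r = 1 (the gcd) gives the Bezout coefficients s = -34, t = 135.
Result: 401 · (-34) + 101 · (135) = 1.

gcd(401, 101) = 1; s = -34, t = 135 (check: 401·(-34) + 101·135 = 1).


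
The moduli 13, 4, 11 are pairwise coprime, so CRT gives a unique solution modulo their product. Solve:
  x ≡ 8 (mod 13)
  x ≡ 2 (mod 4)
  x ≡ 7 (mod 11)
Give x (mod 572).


Moduli 13, 4, 11 are pairwise coprime; by CRT there is a unique solution modulo M = 13 · 4 · 11 = 572.
Solve pairwise, accumulating the modulus:
  Start with x ≡ 8 (mod 13).
  Combine with x ≡ 2 (mod 4): since gcd(13, 4) = 1, we get a unique residue mod 52.
    Write x = 8 + 13·t and substitute into x ≡ 2 (mod 4): 13·t ≡ 2 − 8 = -6 (mod 4).
    Reduce coefficients mod 4: 1·t ≡ 2 (mod 4).
    So t ≡ 2 (mod 4).
    Then x = 8 + 13·2 = 34, valid modulo lcm(13, 4) = 52: x ≡ 34 (mod 52).
  Combine with x ≡ 7 (mod 11): since gcd(52, 11) = 1, we get a unique residue mod 572.
    Write x = 34 + 52·t and substitute into x ≡ 7 (mod 11): 52·t ≡ 7 − 34 = -27 (mod 11).
    Reduce coefficients mod 11: 8·t ≡ 6 (mod 11).
    The inverse of 8 mod 11 is 7 (since 8·7 = 56 = 5·11 + 1), so t ≡ 7·6 = 42 ≡ 9 (mod 11).
    Then x = 34 + 52·9 = 502, valid modulo lcm(52, 11) = 572: x ≡ 502 (mod 572).
Verify: 502 mod 13 = 8 ✓, 502 mod 4 = 2 ✓, 502 mod 11 = 7 ✓.

x ≡ 502 (mod 572).


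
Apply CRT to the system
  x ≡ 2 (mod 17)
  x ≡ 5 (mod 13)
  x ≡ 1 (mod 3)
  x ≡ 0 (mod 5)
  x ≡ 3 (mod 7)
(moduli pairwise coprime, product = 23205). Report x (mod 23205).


Product of moduli M = 17 · 13 · 3 · 5 · 7 = 23205.
Merge one congruence at a time:
  Start: x ≡ 2 (mod 17).
  Combine with x ≡ 5 (mod 13); new modulus lcm = 221.
    Write x = 2 + 17·t and substitute into x ≡ 5 (mod 13): 17·t ≡ 5 − 2 = 3 (mod 13).
    Reduce coefficients mod 13: 4·t ≡ 3 (mod 13).
    The inverse of 4 mod 13 is 10 (since 4·10 = 40 = 3·13 + 1), so t ≡ 10·3 = 30 ≡ 4 (mod 13).
    Then x = 2 + 17·4 = 70, valid modulo lcm(17, 13) = 221: x ≡ 70 (mod 221).
  Combine with x ≡ 1 (mod 3); new modulus lcm = 663.
    Write x = 70 + 221·t and substitute into x ≡ 1 (mod 3): 221·t ≡ 1 − 70 = -69 (mod 3).
    Reduce coefficients mod 3: 2·t ≡ 0 (mod 3).
    The inverse of 2 mod 3 is 2 (since 2·2 = 4 = 1·3 + 1), so t ≡ 2·0 = 0 ≡ 0 (mod 3).
    Then x = 70 + 221·0 = 70, valid modulo lcm(221, 3) = 663: x ≡ 70 (mod 663).
  Combine with x ≡ 0 (mod 5); new modulus lcm = 3315.
    Write x = 70 + 663·t and substitute into x ≡ 0 (mod 5): 663·t ≡ 0 − 70 = -70 (mod 5).
    Reduce coefficients mod 5: 3·t ≡ 0 (mod 5).
    The inverse of 3 mod 5 is 2 (since 3·2 = 6 = 1·5 + 1), so t ≡ 2·0 = 0 ≡ 0 (mod 5).
    Then x = 70 + 663·0 = 70, valid modulo lcm(663, 5) = 3315: x ≡ 70 (mod 3315).
  Combine with x ≡ 3 (mod 7); new modulus lcm = 23205.
    Write x = 70 + 3315·t and substitute into x ≡ 3 (mod 7): 3315·t ≡ 3 − 70 = -67 (mod 7).
    Reduce coefficients mod 7: 4·t ≡ 3 (mod 7).
    The inverse of 4 mod 7 is 2 (since 4·2 = 8 = 1·7 + 1), so t ≡ 2·3 = 6 ≡ 6 (mod 7).
    Then x = 70 + 3315·6 = 19960, valid modulo lcm(3315, 7) = 23205: x ≡ 19960 (mod 23205).
Verify against each original: 19960 mod 17 = 2, 19960 mod 13 = 5, 19960 mod 3 = 1, 19960 mod 5 = 0, 19960 mod 7 = 3.

x ≡ 19960 (mod 23205).


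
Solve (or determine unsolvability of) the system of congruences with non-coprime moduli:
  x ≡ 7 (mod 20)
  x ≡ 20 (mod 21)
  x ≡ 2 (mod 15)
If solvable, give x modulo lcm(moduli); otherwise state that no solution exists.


Moduli 20, 21, 15 are not pairwise coprime, so CRT works modulo lcm(m_i) when all pairwise compatibility conditions hold.
Pairwise compatibility: gcd(m_i, m_j) must divide a_i - a_j for every pair.
Merge one congruence at a time:
  Start: x ≡ 7 (mod 20).
  Combine with x ≡ 20 (mod 21): gcd(20, 21) = 1; 20 - 7 = 13, which IS divisible by 1, so compatible.
    Write x = 7 + 20·t and substitute into x ≡ 20 (mod 21): 20·t ≡ 20 − 7 = 13 (mod 21).
    The inverse of 20 mod 21 is 20 (since 20·20 = 400 = 19·21 + 1), so t ≡ 20·13 = 260 ≡ 8 (mod 21).
    Then x = 7 + 20·8 = 167, valid modulo lcm(20, 21) = 420: x ≡ 167 (mod 420).
  Combine with x ≡ 2 (mod 15): gcd(420, 15) = 15; 2 - 167 = -165, which IS divisible by 15, so compatible.
    Write x = 167 + 420·t and substitute into x ≡ 2 (mod 15): 420·t ≡ 2 − 167 = -165 (mod 15).
    Divide the congruence (and modulus) by g = 15: 28·t ≡ -11 (mod 1).
    Modulo 1 every t works; take t = 0.
    Then x = 167 + 420·0 = 167, valid modulo lcm(420, 15) = 420: x ≡ 167 (mod 420).
Verify: 167 mod 20 = 7, 167 mod 21 = 20, 167 mod 15 = 2.

x ≡ 167 (mod 420).


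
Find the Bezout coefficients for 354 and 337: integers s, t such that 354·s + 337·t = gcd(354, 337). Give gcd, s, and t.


Euclidean algorithm on (354, 337) — divide until remainder is 0:
  354 = 1 · 337 + 17
  337 = 19 · 17 + 14
  17 = 1 · 14 + 3
  14 = 4 · 3 + 2
  3 = 1 · 2 + 1
  2 = 2 · 1 + 0
gcd(354, 337) = 1.
Track Bezout coefficients alongside the remainders: start with r₀ = 354 = a·1 + b·0 (s = 1, t = 0) and r₁ = 337 = a·0 + b·1 (s = 0, t = 1); each new remainder r_{k+1} = r_{k-1} − q_k·r_k inherits s_{k+1} = s_{k-1} − q_k·s_k, t_{k+1} = t_{k-1} − q_k·t_k, so r_k = a·s_k + b·t_k at every step:
  q = 1: r = 17, s = 1 − 1·0 = 1, t = 0 − 1·1 = -1  (check: 354·1 + 337·(-1) = 17)
  q = 19: r = 14, s = 0 − 19·1 = -19, t = 1 − 19·(-1) = 20  (check: 354·(-19) + 337·20 = 14)
  q = 1: r = 3, s = 1 − 1·(-19) = 20, t = -1 − 1·20 = -21  (check: 354·20 + 337·(-21) = 3)
  q = 4: r = 2, s = -19 − 4·20 = -99, t = 20 − 4·(-21) = 104  (check: 354·(-99) + 337·104 = 2)
  q = 1: r = 1, s = 20 − 1·(-99) = 119, t = -21 − 1·104 = -125  (check: 354·119 + 337·(-125) = 1)
The row with r = 1 (the gcd) gives the Bezout coefficients s = 119, t = -125.
Result: 354 · (119) + 337 · (-125) = 1.

gcd(354, 337) = 1; s = 119, t = -125 (check: 354·119 + 337·(-125) = 1).


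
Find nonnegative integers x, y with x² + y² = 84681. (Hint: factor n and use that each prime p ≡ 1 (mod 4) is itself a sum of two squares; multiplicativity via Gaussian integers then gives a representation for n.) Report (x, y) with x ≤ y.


Step 1: Factor n = 84681 = 3^2 · 97^2.
Step 2: Check the mod-4 condition on each prime factor: 3 ≡ 3 (mod 4), exponent 2 (must be even); 97 ≡ 1 (mod 4), exponent 2.
All primes ≡ 3 (mod 4) appear to even exponent (or don't appear), so by the two-squares theorem n IS expressible as a sum of two squares.
Step 3: Build a representation. Group n = k² · m with k = 3 and m = 97 · 97 = 9409 (a product of primes ≡ 1 (mod 4)); a representation of m scales to one of n via (k·x)² + (k·y)² = k²(x² + y²). Each prime p ≡ 1 (mod 4) is itself a sum of two squares; find a² by testing p − a² for a perfect square:
  97: 97 − 1² = 96, 97 − 2² = 93, 97 − 3² = 88, 97 − 4² = 81 = 9² ⇒ 97 = 4² + 9².
  Combine using the Brahmagupta–Fibonacci identity (a² + b²)(c² + d²) = (ac − bd)² + (ad + bc)² = (ac + bd)² + (ad − bc)²:
  97 · 97 = 9409: from (4² + 9²)(4² + 9²), take (4·4 − 9·9, 4·9 + 9·4) = (16 − 81, 36 + 36) = (-65, 72); dropping signs (only squares matter) gives (65, 72); check 65² + 72² = 4225 + 5184 = 9409 ✓.
  Scale by k = 3: (3·65, 3·72) = (195, 216).
Step 4: Order so x ≤ y and verify: 195² + 216² = 38025 + 46656 = 84681 = n. ✓

n = 84681 = 195² + 216² (one valid representation with x ≤ y).


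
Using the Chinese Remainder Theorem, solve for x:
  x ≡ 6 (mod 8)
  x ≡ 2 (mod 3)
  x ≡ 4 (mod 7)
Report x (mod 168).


Moduli 8, 3, 7 are pairwise coprime; by CRT there is a unique solution modulo M = 8 · 3 · 7 = 168.
Solve pairwise, accumulating the modulus:
  Start with x ≡ 6 (mod 8).
  Combine with x ≡ 2 (mod 3): since gcd(8, 3) = 1, we get a unique residue mod 24.
    Write x = 6 + 8·t and substitute into x ≡ 2 (mod 3): 8·t ≡ 2 − 6 = -4 (mod 3).
    Reduce coefficients mod 3: 2·t ≡ 2 (mod 3).
    The inverse of 2 mod 3 is 2 (since 2·2 = 4 = 1·3 + 1), so t ≡ 2·2 = 4 ≡ 1 (mod 3).
    Then x = 6 + 8·1 = 14, valid modulo lcm(8, 3) = 24: x ≡ 14 (mod 24).
  Combine with x ≡ 4 (mod 7): since gcd(24, 7) = 1, we get a unique residue mod 168.
    Write x = 14 + 24·t and substitute into x ≡ 4 (mod 7): 24·t ≡ 4 − 14 = -10 (mod 7).
    Reduce coefficients mod 7: 3·t ≡ 4 (mod 7).
    The inverse of 3 mod 7 is 5 (since 3·5 = 15 = 2·7 + 1), so t ≡ 5·4 = 20 ≡ 6 (mod 7).
    Then x = 14 + 24·6 = 158, valid modulo lcm(24, 7) = 168: x ≡ 158 (mod 168).
Verify: 158 mod 8 = 6 ✓, 158 mod 3 = 2 ✓, 158 mod 7 = 4 ✓.

x ≡ 158 (mod 168).


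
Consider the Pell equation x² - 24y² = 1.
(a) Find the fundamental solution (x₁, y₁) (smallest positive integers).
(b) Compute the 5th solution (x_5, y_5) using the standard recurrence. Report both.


Step 1: Find the fundamental solution (x₁, y₁) of x² - 24y² = 1.
  Expand √24 as a continued fraction. a₀ = ⌊√24⌋ = 4; iterate m_{k+1} = d_k·a_k − m_k, d_{k+1} = (24 − m_{k+1}²)/d_k, a_{k+1} = ⌊(a₀ + m_{k+1})/d_{k+1}⌋ (starting m₀ = 0, d₀ = 1), with convergents p_k = a_k·p_{k-1} + p_{k-2}, q_k = a_k·q_{k-1} + q_{k-2} (p₋₁ = 1, q₋₁ = 0):
  k = 0: a₀ = 4; p₀/q₀ = 4/1; p₀² − 24·q₀² = 16 − 24 = -8.
  k = 1: m = 4, d = 8, a = ⌊(4 + 4)/8⌋ = 1; p/q = (1·4 + 1)/(1·1 + 0) = 5/1; p² − 24·q² = 25 − 24 = 1.
  The first convergent with p² − 24·q² = 1 gives the fundamental solution (x₁, y₁) = (5, 1).
Step 2: Apply the recurrence (x_{n+1}, y_{n+1}) = (x₁x_n + 24y₁y_n, x₁y_n + y₁x_n) repeatedly.
  From (x_1, y_1) = (5, 1): x_2 = 5·5 + 24·1·1 = 49; y_2 = 5·1 + 1·5 = 10.
  From (x_2, y_2) = (49, 10): x_3 = 5·49 + 24·1·10 = 485; y_3 = 5·10 + 1·49 = 99.
  From (x_3, y_3) = (485, 99): x_4 = 5·485 + 24·1·99 = 4801; y_4 = 5·99 + 1·485 = 980.
  From (x_4, y_4) = (4801, 980): x_5 = 5·4801 + 24·1·980 = 47525; y_5 = 5·980 + 1·4801 = 9701.
Step 3: Verify x_5² - 24·y_5² = 2258625625 - 2258625624 = 1 (should be 1). ✓

(x_1, y_1) = (5, 1); (x_5, y_5) = (47525, 9701).


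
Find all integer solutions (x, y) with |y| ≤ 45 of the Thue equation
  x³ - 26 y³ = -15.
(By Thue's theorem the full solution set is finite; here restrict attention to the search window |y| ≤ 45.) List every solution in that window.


The equation is x³ - 26y³ = -15. For fixed y, x³ = 26·y³ − 15, so a solution requires the RHS to be a perfect cube.
Strategy: iterate y from -45 to 45, compute RHS = 26·y³ − 15, and check whether it is a (positive or negative) perfect cube.
Check small values of y:
  y = 0: RHS = -15 is not a perfect cube.
  y = 1: RHS = 11 is not a perfect cube.
  y = -1: RHS = -41 is not a perfect cube.
  y = 2: RHS = 193 is not a perfect cube.
  y = -2: RHS = -223 is not a perfect cube.
  y = 3: RHS = 687 is not a perfect cube.
  y = -3: RHS = -717 is not a perfect cube.
Continuing the search up to |y| = 45 finds no solutions either.
No (x, y) in the scanned range satisfies the equation.

No integer solutions with |y| ≤ 45.


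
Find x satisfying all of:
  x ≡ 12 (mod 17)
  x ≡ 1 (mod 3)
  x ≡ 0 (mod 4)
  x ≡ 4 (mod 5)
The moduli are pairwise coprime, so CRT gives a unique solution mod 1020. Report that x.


Product of moduli M = 17 · 3 · 4 · 5 = 1020.
Merge one congruence at a time:
  Start: x ≡ 12 (mod 17).
  Combine with x ≡ 1 (mod 3); new modulus lcm = 51.
    Write x = 12 + 17·t and substitute into x ≡ 1 (mod 3): 17·t ≡ 1 − 12 = -11 (mod 3).
    Reduce coefficients mod 3: 2·t ≡ 1 (mod 3).
    The inverse of 2 mod 3 is 2 (since 2·2 = 4 = 1·3 + 1), so t ≡ 2·1 = 2 ≡ 2 (mod 3).
    Then x = 12 + 17·2 = 46, valid modulo lcm(17, 3) = 51: x ≡ 46 (mod 51).
  Combine with x ≡ 0 (mod 4); new modulus lcm = 204.
    Write x = 46 + 51·t and substitute into x ≡ 0 (mod 4): 51·t ≡ 0 − 46 = -46 (mod 4).
    Reduce coefficients mod 4: 3·t ≡ 2 (mod 4).
    The inverse of 3 mod 4 is 3 (since 3·3 = 9 = 2·4 + 1), so t ≡ 3·2 = 6 ≡ 2 (mod 4).
    Then x = 46 + 51·2 = 148, valid modulo lcm(51, 4) = 204: x ≡ 148 (mod 204).
  Combine with x ≡ 4 (mod 5); new modulus lcm = 1020.
    Write x = 148 + 204·t and substitute into x ≡ 4 (mod 5): 204·t ≡ 4 − 148 = -144 (mod 5).
    Reduce coefficients mod 5: 4·t ≡ 1 (mod 5).
    The inverse of 4 mod 5 is 4 (since 4·4 = 16 = 3·5 + 1), so t ≡ 4·1 = 4 ≡ 4 (mod 5).
    Then x = 148 + 204·4 = 964, valid modulo lcm(204, 5) = 1020: x ≡ 964 (mod 1020).
Verify against each original: 964 mod 17 = 12, 964 mod 3 = 1, 964 mod 4 = 0, 964 mod 5 = 4.

x ≡ 964 (mod 1020).


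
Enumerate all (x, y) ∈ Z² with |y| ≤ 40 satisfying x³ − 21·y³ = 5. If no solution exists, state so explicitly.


The equation is x³ - 21y³ = 5. For fixed y, x³ = 21·y³ + 5, so a solution requires the RHS to be a perfect cube.
Strategy: iterate y from -40 to 40, compute RHS = 21·y³ + 5, and check whether it is a (positive or negative) perfect cube.
Check small values of y:
  y = 0: RHS = 5 is not a perfect cube.
  y = 1: RHS = 26 is not a perfect cube.
  y = -1: RHS = -16 is not a perfect cube.
  y = 2: RHS = 173 is not a perfect cube.
  y = -2: RHS = -163 is not a perfect cube.
  y = 3: RHS = 572 is not a perfect cube.
  y = -3: RHS = -562 is not a perfect cube.
Continuing the search up to |y| = 40 finds no solutions either.
No (x, y) in the scanned range satisfies the equation.

No integer solutions with |y| ≤ 40.


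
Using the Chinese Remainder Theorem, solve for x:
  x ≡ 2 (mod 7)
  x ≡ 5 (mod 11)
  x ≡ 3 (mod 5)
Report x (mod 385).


Moduli 7, 11, 5 are pairwise coprime; by CRT there is a unique solution modulo M = 7 · 11 · 5 = 385.
Solve pairwise, accumulating the modulus:
  Start with x ≡ 2 (mod 7).
  Combine with x ≡ 5 (mod 11): since gcd(7, 11) = 1, we get a unique residue mod 77.
    Write x = 2 + 7·t and substitute into x ≡ 5 (mod 11): 7·t ≡ 5 − 2 = 3 (mod 11).
    The inverse of 7 mod 11 is 8 (since 7·8 = 56 = 5·11 + 1), so t ≡ 8·3 = 24 ≡ 2 (mod 11).
    Then x = 2 + 7·2 = 16, valid modulo lcm(7, 11) = 77: x ≡ 16 (mod 77).
  Combine with x ≡ 3 (mod 5): since gcd(77, 5) = 1, we get a unique residue mod 385.
    Write x = 16 + 77·t and substitute into x ≡ 3 (mod 5): 77·t ≡ 3 − 16 = -13 (mod 5).
    Reduce coefficients mod 5: 2·t ≡ 2 (mod 5).
    The inverse of 2 mod 5 is 3 (since 2·3 = 6 = 1·5 + 1), so t ≡ 3·2 = 6 ≡ 1 (mod 5).
    Then x = 16 + 77·1 = 93, valid modulo lcm(77, 5) = 385: x ≡ 93 (mod 385).
Verify: 93 mod 7 = 2 ✓, 93 mod 11 = 5 ✓, 93 mod 5 = 3 ✓.

x ≡ 93 (mod 385).


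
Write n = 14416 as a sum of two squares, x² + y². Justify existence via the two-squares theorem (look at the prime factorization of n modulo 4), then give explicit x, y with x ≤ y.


Step 1: Factor n = 14416 = 2^4 · 17 · 53.
Step 2: Check the mod-4 condition on each prime factor: 2 = 2 (special); 17 ≡ 1 (mod 4), exponent 1; 53 ≡ 1 (mod 4), exponent 1.
All primes ≡ 3 (mod 4) appear to even exponent (or don't appear), so by the two-squares theorem n IS expressible as a sum of two squares.
Step 3: Build a representation. Group n = k² · m with k = 4 and m = 17 · 53 = 901 (a product of primes ≡ 1 (mod 4)); a representation of m scales to one of n via (k·x)² + (k·y)² = k²(x² + y²). Each prime p ≡ 1 (mod 4) is itself a sum of two squares; find a² by testing p − a² for a perfect square:
  17: 17 − 1² = 16 = 4² ⇒ 17 = 1² + 4².
  53: 53 − 1² = 52, 53 − 2² = 49 = 7² ⇒ 53 = 2² + 7².
  Combine using the Brahmagupta–Fibonacci identity (a² + b²)(c² + d²) = (ac − bd)² + (ad + bc)² = (ac + bd)² + (ad − bc)²:
  17 · 53 = 901: from (1² + 4²)(2² + 7²), take (1·2 − 4·7, 1·7 + 4·2) = (2 − 28, 7 + 8) = (-26, 15); dropping signs (only squares matter) gives (26, 15); check 26² + 15² = 676 + 225 = 901 ✓.
  Scale by k = 4: (4·26, 4·15) = (104, 60).
Step 4: Order so x ≤ y and verify: 60² + 104² = 3600 + 10816 = 14416 = n. ✓

n = 14416 = 60² + 104² (one valid representation with x ≤ y).


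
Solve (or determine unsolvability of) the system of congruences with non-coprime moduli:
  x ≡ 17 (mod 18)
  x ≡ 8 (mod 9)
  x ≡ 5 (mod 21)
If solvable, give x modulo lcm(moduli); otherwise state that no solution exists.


Moduli 18, 9, 21 are not pairwise coprime, so CRT works modulo lcm(m_i) when all pairwise compatibility conditions hold.
Pairwise compatibility: gcd(m_i, m_j) must divide a_i - a_j for every pair.
Merge one congruence at a time:
  Start: x ≡ 17 (mod 18).
  Combine with x ≡ 8 (mod 9): gcd(18, 9) = 9; 8 - 17 = -9, which IS divisible by 9, so compatible.
    Write x = 17 + 18·t and substitute into x ≡ 8 (mod 9): 18·t ≡ 8 − 17 = -9 (mod 9).
    Divide the congruence (and modulus) by g = 9: 2·t ≡ -1 (mod 1).
    Modulo 1 every t works; take t = 0.
    Then x = 17 + 18·0 = 17, valid modulo lcm(18, 9) = 18: x ≡ 17 (mod 18).
  Combine with x ≡ 5 (mod 21): gcd(18, 21) = 3; 5 - 17 = -12, which IS divisible by 3, so compatible.
    Write x = 17 + 18·t and substitute into x ≡ 5 (mod 21): 18·t ≡ 5 − 17 = -12 (mod 21).
    Divide the congruence (and modulus) by g = 3: 6·t ≡ -4 (mod 7).
    Reduce coefficients mod 7: 6·t ≡ 3 (mod 7).
    The inverse of 6 mod 7 is 6 (since 6·6 = 36 = 5·7 + 1), so t ≡ 6·3 = 18 ≡ 4 (mod 7).
    Then x = 17 + 18·4 = 89, valid modulo lcm(18, 21) = 126: x ≡ 89 (mod 126).
Verify: 89 mod 18 = 17, 89 mod 9 = 8, 89 mod 21 = 5.

x ≡ 89 (mod 126).


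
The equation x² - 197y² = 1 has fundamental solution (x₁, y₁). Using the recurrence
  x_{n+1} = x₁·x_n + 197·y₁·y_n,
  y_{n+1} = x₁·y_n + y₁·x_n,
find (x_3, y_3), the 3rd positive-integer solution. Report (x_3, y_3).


Step 1: Find the fundamental solution (x₁, y₁) of x² - 197y² = 1.
  Expand √197 as a continued fraction. a₀ = ⌊√197⌋ = 14; iterate m_{k+1} = d_k·a_k − m_k, d_{k+1} = (197 − m_{k+1}²)/d_k, a_{k+1} = ⌊(a₀ + m_{k+1})/d_{k+1}⌋ (starting m₀ = 0, d₀ = 1), with convergents p_k = a_k·p_{k-1} + p_{k-2}, q_k = a_k·q_{k-1} + q_{k-2} (p₋₁ = 1, q₋₁ = 0):
  k = 0: a₀ = 14; p₀/q₀ = 14/1; p₀² − 197·q₀² = 196 − 197 = -1.
  k = 1: m = 14, d = 1, a = ⌊(14 + 14)/1⌋ = 28; p/q = (28·14 + 1)/(28·1 + 0) = 393/28; p² − 197·q² = 154449 − 154448 = 1.
  The first convergent with p² − 197·q² = 1 gives the fundamental solution (x₁, y₁) = (393, 28).
Step 2: Apply the recurrence (x_{n+1}, y_{n+1}) = (x₁x_n + 197y₁y_n, x₁y_n + y₁x_n) repeatedly.
  From (x_1, y_1) = (393, 28): x_2 = 393·393 + 197·28·28 = 308897; y_2 = 393·28 + 28·393 = 22008.
  From (x_2, y_2) = (308897, 22008): x_3 = 393·308897 + 197·28·22008 = 242792649; y_3 = 393·22008 + 28·308897 = 17298260.
Step 3: Verify x_3² - 197·y_3² = 58948270408437201 - 58948270408437200 = 1 (should be 1). ✓

(x_1, y_1) = (393, 28); (x_3, y_3) = (242792649, 17298260).
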